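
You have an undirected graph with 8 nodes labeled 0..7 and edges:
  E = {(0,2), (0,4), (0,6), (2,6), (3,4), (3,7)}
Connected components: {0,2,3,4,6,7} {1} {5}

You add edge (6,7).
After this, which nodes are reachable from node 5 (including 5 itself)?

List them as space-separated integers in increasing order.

Before: nodes reachable from 5: {5}
Adding (6,7): both endpoints already in same component. Reachability from 5 unchanged.
After: nodes reachable from 5: {5}

Answer: 5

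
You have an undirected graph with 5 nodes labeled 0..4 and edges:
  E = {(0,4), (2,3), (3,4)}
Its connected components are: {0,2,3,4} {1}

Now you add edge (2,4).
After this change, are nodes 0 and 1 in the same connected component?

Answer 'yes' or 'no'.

Answer: no

Derivation:
Initial components: {0,2,3,4} {1}
Adding edge (2,4): both already in same component {0,2,3,4}. No change.
New components: {0,2,3,4} {1}
Are 0 and 1 in the same component? no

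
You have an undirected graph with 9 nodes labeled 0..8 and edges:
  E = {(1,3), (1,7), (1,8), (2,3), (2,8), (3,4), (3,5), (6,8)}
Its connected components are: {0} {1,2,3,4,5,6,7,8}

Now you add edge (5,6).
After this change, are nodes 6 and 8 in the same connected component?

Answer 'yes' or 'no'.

Answer: yes

Derivation:
Initial components: {0} {1,2,3,4,5,6,7,8}
Adding edge (5,6): both already in same component {1,2,3,4,5,6,7,8}. No change.
New components: {0} {1,2,3,4,5,6,7,8}
Are 6 and 8 in the same component? yes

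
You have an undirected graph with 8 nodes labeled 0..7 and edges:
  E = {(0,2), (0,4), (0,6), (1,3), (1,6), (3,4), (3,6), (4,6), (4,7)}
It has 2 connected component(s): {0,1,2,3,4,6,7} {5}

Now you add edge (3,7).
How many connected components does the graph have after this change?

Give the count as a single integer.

Answer: 2

Derivation:
Initial component count: 2
Add (3,7): endpoints already in same component. Count unchanged: 2.
New component count: 2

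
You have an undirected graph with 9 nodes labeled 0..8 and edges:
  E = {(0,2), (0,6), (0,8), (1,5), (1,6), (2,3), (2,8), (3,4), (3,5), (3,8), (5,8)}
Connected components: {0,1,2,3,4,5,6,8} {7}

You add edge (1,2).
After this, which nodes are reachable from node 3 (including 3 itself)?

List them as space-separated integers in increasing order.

Answer: 0 1 2 3 4 5 6 8

Derivation:
Before: nodes reachable from 3: {0,1,2,3,4,5,6,8}
Adding (1,2): both endpoints already in same component. Reachability from 3 unchanged.
After: nodes reachable from 3: {0,1,2,3,4,5,6,8}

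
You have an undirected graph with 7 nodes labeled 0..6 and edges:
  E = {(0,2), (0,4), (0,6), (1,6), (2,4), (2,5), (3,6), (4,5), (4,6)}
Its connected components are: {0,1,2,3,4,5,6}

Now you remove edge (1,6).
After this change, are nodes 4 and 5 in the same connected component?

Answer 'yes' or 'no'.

Initial components: {0,1,2,3,4,5,6}
Removing edge (1,6): it was a bridge — component count 1 -> 2.
New components: {0,2,3,4,5,6} {1}
Are 4 and 5 in the same component? yes

Answer: yes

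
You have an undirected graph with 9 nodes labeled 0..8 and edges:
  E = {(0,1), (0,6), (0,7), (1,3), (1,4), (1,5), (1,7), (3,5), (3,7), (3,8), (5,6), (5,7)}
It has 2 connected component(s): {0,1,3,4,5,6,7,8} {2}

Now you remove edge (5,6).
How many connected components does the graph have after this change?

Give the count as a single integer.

Answer: 2

Derivation:
Initial component count: 2
Remove (5,6): not a bridge. Count unchanged: 2.
  After removal, components: {0,1,3,4,5,6,7,8} {2}
New component count: 2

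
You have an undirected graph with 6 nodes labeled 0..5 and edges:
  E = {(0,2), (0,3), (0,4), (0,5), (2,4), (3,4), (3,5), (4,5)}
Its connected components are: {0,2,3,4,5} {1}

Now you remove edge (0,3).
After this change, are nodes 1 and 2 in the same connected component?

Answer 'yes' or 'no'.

Answer: no

Derivation:
Initial components: {0,2,3,4,5} {1}
Removing edge (0,3): not a bridge — component count unchanged at 2.
New components: {0,2,3,4,5} {1}
Are 1 and 2 in the same component? no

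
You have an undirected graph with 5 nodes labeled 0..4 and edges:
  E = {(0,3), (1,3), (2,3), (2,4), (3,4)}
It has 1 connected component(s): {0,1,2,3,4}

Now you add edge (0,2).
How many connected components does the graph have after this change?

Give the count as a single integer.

Answer: 1

Derivation:
Initial component count: 1
Add (0,2): endpoints already in same component. Count unchanged: 1.
New component count: 1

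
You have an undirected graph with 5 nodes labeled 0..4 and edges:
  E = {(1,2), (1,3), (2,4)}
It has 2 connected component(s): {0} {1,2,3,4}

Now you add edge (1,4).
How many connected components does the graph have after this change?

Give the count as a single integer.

Initial component count: 2
Add (1,4): endpoints already in same component. Count unchanged: 2.
New component count: 2

Answer: 2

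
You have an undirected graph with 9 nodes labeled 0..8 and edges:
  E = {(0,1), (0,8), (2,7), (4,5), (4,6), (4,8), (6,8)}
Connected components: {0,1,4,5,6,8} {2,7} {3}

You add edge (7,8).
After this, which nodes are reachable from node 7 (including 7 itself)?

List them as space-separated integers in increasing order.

Answer: 0 1 2 4 5 6 7 8

Derivation:
Before: nodes reachable from 7: {2,7}
Adding (7,8): merges 7's component with another. Reachability grows.
After: nodes reachable from 7: {0,1,2,4,5,6,7,8}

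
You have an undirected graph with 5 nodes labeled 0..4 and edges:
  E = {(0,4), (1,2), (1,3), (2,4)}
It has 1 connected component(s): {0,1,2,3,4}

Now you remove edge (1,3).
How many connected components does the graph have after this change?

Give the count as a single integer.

Initial component count: 1
Remove (1,3): it was a bridge. Count increases: 1 -> 2.
  After removal, components: {0,1,2,4} {3}
New component count: 2

Answer: 2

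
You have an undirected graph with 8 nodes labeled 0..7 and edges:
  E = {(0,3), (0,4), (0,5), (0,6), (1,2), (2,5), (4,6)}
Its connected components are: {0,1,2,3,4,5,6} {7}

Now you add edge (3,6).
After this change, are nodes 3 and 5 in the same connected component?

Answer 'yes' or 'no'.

Answer: yes

Derivation:
Initial components: {0,1,2,3,4,5,6} {7}
Adding edge (3,6): both already in same component {0,1,2,3,4,5,6}. No change.
New components: {0,1,2,3,4,5,6} {7}
Are 3 and 5 in the same component? yes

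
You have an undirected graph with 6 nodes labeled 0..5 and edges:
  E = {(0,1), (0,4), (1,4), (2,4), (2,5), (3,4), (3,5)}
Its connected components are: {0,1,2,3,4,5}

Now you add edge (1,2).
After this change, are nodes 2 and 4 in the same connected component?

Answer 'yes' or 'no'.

Initial components: {0,1,2,3,4,5}
Adding edge (1,2): both already in same component {0,1,2,3,4,5}. No change.
New components: {0,1,2,3,4,5}
Are 2 and 4 in the same component? yes

Answer: yes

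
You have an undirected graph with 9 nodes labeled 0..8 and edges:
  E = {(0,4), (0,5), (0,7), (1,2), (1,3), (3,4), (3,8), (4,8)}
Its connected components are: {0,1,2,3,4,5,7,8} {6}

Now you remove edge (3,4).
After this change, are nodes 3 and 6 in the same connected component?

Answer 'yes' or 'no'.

Initial components: {0,1,2,3,4,5,7,8} {6}
Removing edge (3,4): not a bridge — component count unchanged at 2.
New components: {0,1,2,3,4,5,7,8} {6}
Are 3 and 6 in the same component? no

Answer: no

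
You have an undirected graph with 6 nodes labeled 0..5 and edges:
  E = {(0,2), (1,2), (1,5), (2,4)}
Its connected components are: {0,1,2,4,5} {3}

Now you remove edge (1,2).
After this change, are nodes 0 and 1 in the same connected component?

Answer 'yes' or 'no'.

Answer: no

Derivation:
Initial components: {0,1,2,4,5} {3}
Removing edge (1,2): it was a bridge — component count 2 -> 3.
New components: {0,2,4} {1,5} {3}
Are 0 and 1 in the same component? no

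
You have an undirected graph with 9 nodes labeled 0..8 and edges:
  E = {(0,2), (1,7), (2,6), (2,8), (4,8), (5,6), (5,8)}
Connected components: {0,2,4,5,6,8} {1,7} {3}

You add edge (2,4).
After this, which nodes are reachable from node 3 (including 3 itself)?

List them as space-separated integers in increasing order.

Before: nodes reachable from 3: {3}
Adding (2,4): both endpoints already in same component. Reachability from 3 unchanged.
After: nodes reachable from 3: {3}

Answer: 3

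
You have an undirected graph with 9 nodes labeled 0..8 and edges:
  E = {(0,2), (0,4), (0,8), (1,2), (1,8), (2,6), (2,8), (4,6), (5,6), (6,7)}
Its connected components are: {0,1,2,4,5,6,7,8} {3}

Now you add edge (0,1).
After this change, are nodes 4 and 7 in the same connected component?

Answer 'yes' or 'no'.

Answer: yes

Derivation:
Initial components: {0,1,2,4,5,6,7,8} {3}
Adding edge (0,1): both already in same component {0,1,2,4,5,6,7,8}. No change.
New components: {0,1,2,4,5,6,7,8} {3}
Are 4 and 7 in the same component? yes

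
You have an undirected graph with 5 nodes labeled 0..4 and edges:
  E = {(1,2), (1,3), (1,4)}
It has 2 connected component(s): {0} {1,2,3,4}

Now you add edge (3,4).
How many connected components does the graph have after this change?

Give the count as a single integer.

Initial component count: 2
Add (3,4): endpoints already in same component. Count unchanged: 2.
New component count: 2

Answer: 2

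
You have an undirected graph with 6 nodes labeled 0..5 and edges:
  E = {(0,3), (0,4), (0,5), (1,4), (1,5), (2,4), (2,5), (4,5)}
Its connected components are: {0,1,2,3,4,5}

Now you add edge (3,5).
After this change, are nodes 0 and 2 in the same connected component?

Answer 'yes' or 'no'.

Initial components: {0,1,2,3,4,5}
Adding edge (3,5): both already in same component {0,1,2,3,4,5}. No change.
New components: {0,1,2,3,4,5}
Are 0 and 2 in the same component? yes

Answer: yes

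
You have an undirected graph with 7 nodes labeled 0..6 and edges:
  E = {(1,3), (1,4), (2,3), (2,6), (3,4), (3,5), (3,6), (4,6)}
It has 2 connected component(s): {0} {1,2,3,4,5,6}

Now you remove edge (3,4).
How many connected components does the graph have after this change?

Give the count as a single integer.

Answer: 2

Derivation:
Initial component count: 2
Remove (3,4): not a bridge. Count unchanged: 2.
  After removal, components: {0} {1,2,3,4,5,6}
New component count: 2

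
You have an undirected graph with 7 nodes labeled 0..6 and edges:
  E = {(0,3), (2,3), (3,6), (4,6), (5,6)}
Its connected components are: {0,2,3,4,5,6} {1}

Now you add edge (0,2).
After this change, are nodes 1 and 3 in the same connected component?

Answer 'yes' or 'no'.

Initial components: {0,2,3,4,5,6} {1}
Adding edge (0,2): both already in same component {0,2,3,4,5,6}. No change.
New components: {0,2,3,4,5,6} {1}
Are 1 and 3 in the same component? no

Answer: no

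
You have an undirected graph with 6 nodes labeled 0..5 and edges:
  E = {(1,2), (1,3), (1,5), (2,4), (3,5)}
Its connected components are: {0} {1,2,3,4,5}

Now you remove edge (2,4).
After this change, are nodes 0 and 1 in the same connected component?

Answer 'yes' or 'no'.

Initial components: {0} {1,2,3,4,5}
Removing edge (2,4): it was a bridge — component count 2 -> 3.
New components: {0} {1,2,3,5} {4}
Are 0 and 1 in the same component? no

Answer: no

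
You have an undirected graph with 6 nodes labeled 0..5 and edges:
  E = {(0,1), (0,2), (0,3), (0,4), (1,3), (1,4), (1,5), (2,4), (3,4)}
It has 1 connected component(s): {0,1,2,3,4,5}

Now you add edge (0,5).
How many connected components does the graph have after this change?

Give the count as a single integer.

Initial component count: 1
Add (0,5): endpoints already in same component. Count unchanged: 1.
New component count: 1

Answer: 1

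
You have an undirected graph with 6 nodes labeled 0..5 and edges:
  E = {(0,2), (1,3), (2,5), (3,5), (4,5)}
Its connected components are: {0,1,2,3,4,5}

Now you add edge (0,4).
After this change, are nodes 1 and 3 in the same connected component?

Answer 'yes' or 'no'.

Answer: yes

Derivation:
Initial components: {0,1,2,3,4,5}
Adding edge (0,4): both already in same component {0,1,2,3,4,5}. No change.
New components: {0,1,2,3,4,5}
Are 1 and 3 in the same component? yes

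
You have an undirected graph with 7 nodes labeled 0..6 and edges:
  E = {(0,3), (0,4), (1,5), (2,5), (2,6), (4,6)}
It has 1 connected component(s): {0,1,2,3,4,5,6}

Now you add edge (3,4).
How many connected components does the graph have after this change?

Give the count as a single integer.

Initial component count: 1
Add (3,4): endpoints already in same component. Count unchanged: 1.
New component count: 1

Answer: 1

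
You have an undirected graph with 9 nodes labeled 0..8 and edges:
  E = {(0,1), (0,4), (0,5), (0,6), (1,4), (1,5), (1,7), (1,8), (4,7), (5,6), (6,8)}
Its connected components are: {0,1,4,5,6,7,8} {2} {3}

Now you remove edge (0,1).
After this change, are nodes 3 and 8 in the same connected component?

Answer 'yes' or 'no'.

Initial components: {0,1,4,5,6,7,8} {2} {3}
Removing edge (0,1): not a bridge — component count unchanged at 3.
New components: {0,1,4,5,6,7,8} {2} {3}
Are 3 and 8 in the same component? no

Answer: no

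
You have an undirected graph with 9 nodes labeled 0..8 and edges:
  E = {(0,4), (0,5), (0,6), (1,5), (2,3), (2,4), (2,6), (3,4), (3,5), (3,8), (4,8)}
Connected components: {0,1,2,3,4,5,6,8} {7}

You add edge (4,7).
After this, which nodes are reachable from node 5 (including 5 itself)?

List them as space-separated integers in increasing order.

Answer: 0 1 2 3 4 5 6 7 8

Derivation:
Before: nodes reachable from 5: {0,1,2,3,4,5,6,8}
Adding (4,7): merges 5's component with another. Reachability grows.
After: nodes reachable from 5: {0,1,2,3,4,5,6,7,8}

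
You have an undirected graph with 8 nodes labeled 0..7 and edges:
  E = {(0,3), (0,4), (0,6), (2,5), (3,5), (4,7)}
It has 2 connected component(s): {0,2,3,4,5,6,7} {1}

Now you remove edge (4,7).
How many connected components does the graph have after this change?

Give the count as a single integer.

Initial component count: 2
Remove (4,7): it was a bridge. Count increases: 2 -> 3.
  After removal, components: {0,2,3,4,5,6} {1} {7}
New component count: 3

Answer: 3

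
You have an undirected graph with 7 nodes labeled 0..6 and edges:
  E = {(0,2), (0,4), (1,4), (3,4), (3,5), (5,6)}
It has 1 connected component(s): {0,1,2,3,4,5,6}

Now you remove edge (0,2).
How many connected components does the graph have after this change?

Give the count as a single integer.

Answer: 2

Derivation:
Initial component count: 1
Remove (0,2): it was a bridge. Count increases: 1 -> 2.
  After removal, components: {0,1,3,4,5,6} {2}
New component count: 2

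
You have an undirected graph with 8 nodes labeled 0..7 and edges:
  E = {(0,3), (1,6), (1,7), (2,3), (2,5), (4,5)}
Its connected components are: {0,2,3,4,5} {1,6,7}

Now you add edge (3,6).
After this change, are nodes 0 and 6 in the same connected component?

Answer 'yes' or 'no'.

Initial components: {0,2,3,4,5} {1,6,7}
Adding edge (3,6): merges {0,2,3,4,5} and {1,6,7}.
New components: {0,1,2,3,4,5,6,7}
Are 0 and 6 in the same component? yes

Answer: yes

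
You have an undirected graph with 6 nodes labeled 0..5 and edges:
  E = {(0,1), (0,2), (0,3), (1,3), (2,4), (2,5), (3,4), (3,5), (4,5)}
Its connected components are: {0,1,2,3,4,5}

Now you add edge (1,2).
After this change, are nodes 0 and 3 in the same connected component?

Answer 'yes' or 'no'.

Answer: yes

Derivation:
Initial components: {0,1,2,3,4,5}
Adding edge (1,2): both already in same component {0,1,2,3,4,5}. No change.
New components: {0,1,2,3,4,5}
Are 0 and 3 in the same component? yes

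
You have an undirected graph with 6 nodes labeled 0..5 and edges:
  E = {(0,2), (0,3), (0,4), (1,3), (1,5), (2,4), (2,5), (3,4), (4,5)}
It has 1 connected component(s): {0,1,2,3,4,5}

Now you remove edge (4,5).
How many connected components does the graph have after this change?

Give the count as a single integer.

Initial component count: 1
Remove (4,5): not a bridge. Count unchanged: 1.
  After removal, components: {0,1,2,3,4,5}
New component count: 1

Answer: 1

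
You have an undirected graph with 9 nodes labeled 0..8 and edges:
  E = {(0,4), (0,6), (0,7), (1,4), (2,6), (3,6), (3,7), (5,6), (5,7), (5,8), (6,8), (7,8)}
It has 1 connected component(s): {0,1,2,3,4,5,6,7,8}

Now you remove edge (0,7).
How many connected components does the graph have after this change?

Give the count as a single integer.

Initial component count: 1
Remove (0,7): not a bridge. Count unchanged: 1.
  After removal, components: {0,1,2,3,4,5,6,7,8}
New component count: 1

Answer: 1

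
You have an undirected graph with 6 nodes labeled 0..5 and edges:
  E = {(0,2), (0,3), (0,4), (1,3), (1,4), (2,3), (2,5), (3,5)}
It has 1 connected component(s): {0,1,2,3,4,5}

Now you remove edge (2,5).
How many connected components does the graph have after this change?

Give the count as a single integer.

Answer: 1

Derivation:
Initial component count: 1
Remove (2,5): not a bridge. Count unchanged: 1.
  After removal, components: {0,1,2,3,4,5}
New component count: 1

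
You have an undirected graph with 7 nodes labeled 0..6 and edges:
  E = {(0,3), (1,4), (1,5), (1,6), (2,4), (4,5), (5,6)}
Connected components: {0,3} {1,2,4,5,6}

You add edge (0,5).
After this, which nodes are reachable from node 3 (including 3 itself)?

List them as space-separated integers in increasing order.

Before: nodes reachable from 3: {0,3}
Adding (0,5): merges 3's component with another. Reachability grows.
After: nodes reachable from 3: {0,1,2,3,4,5,6}

Answer: 0 1 2 3 4 5 6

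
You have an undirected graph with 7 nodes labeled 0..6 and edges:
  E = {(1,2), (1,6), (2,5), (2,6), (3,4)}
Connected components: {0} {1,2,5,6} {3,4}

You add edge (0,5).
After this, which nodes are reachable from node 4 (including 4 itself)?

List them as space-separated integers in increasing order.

Before: nodes reachable from 4: {3,4}
Adding (0,5): merges two components, but neither contains 4. Reachability from 4 unchanged.
After: nodes reachable from 4: {3,4}

Answer: 3 4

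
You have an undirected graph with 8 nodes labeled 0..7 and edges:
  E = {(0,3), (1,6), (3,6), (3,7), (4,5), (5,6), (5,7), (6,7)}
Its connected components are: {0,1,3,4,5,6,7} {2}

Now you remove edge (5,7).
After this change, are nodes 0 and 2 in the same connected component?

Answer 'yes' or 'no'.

Answer: no

Derivation:
Initial components: {0,1,3,4,5,6,7} {2}
Removing edge (5,7): not a bridge — component count unchanged at 2.
New components: {0,1,3,4,5,6,7} {2}
Are 0 and 2 in the same component? no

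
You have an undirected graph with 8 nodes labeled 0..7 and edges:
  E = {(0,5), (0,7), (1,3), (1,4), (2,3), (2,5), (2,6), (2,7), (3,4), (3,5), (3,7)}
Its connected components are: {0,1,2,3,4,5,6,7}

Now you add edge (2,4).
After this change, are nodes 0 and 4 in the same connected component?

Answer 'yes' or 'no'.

Answer: yes

Derivation:
Initial components: {0,1,2,3,4,5,6,7}
Adding edge (2,4): both already in same component {0,1,2,3,4,5,6,7}. No change.
New components: {0,1,2,3,4,5,6,7}
Are 0 and 4 in the same component? yes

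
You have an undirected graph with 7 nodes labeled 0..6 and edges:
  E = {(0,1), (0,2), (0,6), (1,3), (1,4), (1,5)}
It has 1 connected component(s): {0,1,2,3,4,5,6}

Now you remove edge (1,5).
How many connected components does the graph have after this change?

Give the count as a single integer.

Answer: 2

Derivation:
Initial component count: 1
Remove (1,5): it was a bridge. Count increases: 1 -> 2.
  After removal, components: {0,1,2,3,4,6} {5}
New component count: 2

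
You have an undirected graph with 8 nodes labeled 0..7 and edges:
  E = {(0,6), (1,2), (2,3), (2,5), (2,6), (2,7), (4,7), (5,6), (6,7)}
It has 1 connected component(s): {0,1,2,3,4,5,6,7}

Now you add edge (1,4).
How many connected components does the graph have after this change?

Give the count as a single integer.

Initial component count: 1
Add (1,4): endpoints already in same component. Count unchanged: 1.
New component count: 1

Answer: 1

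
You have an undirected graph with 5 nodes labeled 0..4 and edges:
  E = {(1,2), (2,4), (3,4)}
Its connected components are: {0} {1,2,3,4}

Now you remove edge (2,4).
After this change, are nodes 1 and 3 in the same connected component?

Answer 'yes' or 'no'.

Initial components: {0} {1,2,3,4}
Removing edge (2,4): it was a bridge — component count 2 -> 3.
New components: {0} {1,2} {3,4}
Are 1 and 3 in the same component? no

Answer: no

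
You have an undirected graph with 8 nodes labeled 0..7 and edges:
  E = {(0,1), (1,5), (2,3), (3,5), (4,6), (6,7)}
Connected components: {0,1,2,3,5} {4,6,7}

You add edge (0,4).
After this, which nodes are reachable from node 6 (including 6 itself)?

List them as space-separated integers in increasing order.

Before: nodes reachable from 6: {4,6,7}
Adding (0,4): merges 6's component with another. Reachability grows.
After: nodes reachable from 6: {0,1,2,3,4,5,6,7}

Answer: 0 1 2 3 4 5 6 7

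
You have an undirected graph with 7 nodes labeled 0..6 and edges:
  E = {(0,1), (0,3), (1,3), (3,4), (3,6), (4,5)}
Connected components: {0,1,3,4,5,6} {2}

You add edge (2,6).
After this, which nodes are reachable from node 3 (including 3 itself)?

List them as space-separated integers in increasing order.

Before: nodes reachable from 3: {0,1,3,4,5,6}
Adding (2,6): merges 3's component with another. Reachability grows.
After: nodes reachable from 3: {0,1,2,3,4,5,6}

Answer: 0 1 2 3 4 5 6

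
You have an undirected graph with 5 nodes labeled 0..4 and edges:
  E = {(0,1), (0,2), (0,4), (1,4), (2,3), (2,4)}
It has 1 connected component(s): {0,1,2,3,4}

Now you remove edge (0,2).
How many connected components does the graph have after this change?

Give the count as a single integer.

Answer: 1

Derivation:
Initial component count: 1
Remove (0,2): not a bridge. Count unchanged: 1.
  After removal, components: {0,1,2,3,4}
New component count: 1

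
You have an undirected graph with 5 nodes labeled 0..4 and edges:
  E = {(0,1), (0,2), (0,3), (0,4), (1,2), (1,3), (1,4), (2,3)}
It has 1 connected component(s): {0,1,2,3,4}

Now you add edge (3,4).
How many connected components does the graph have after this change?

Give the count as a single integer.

Initial component count: 1
Add (3,4): endpoints already in same component. Count unchanged: 1.
New component count: 1

Answer: 1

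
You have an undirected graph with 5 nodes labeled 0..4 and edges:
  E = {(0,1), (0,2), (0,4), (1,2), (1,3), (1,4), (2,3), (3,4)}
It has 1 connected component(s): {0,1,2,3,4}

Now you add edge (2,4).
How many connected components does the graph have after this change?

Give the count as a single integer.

Answer: 1

Derivation:
Initial component count: 1
Add (2,4): endpoints already in same component. Count unchanged: 1.
New component count: 1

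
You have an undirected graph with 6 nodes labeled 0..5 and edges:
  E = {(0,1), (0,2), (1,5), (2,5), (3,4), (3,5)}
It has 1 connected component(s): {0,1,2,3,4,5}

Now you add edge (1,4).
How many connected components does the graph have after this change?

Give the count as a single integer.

Answer: 1

Derivation:
Initial component count: 1
Add (1,4): endpoints already in same component. Count unchanged: 1.
New component count: 1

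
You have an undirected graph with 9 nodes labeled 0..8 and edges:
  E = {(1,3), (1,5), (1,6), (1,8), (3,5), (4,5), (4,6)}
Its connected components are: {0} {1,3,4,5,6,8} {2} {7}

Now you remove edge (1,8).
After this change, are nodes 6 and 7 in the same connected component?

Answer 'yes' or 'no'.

Answer: no

Derivation:
Initial components: {0} {1,3,4,5,6,8} {2} {7}
Removing edge (1,8): it was a bridge — component count 4 -> 5.
New components: {0} {1,3,4,5,6} {2} {7} {8}
Are 6 and 7 in the same component? no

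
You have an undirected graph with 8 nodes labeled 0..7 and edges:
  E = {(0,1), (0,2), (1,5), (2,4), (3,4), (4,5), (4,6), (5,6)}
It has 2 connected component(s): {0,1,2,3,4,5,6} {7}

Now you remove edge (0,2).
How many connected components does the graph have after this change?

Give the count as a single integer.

Initial component count: 2
Remove (0,2): not a bridge. Count unchanged: 2.
  After removal, components: {0,1,2,3,4,5,6} {7}
New component count: 2

Answer: 2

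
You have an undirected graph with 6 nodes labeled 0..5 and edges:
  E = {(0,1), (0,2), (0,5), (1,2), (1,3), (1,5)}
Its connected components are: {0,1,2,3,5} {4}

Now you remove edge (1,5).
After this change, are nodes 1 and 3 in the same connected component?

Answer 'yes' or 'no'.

Answer: yes

Derivation:
Initial components: {0,1,2,3,5} {4}
Removing edge (1,5): not a bridge — component count unchanged at 2.
New components: {0,1,2,3,5} {4}
Are 1 and 3 in the same component? yes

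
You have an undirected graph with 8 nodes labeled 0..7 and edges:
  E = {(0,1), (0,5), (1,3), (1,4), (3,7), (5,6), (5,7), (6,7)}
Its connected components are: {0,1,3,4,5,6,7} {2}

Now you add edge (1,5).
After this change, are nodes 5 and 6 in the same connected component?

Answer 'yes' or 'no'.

Answer: yes

Derivation:
Initial components: {0,1,3,4,5,6,7} {2}
Adding edge (1,5): both already in same component {0,1,3,4,5,6,7}. No change.
New components: {0,1,3,4,5,6,7} {2}
Are 5 and 6 in the same component? yes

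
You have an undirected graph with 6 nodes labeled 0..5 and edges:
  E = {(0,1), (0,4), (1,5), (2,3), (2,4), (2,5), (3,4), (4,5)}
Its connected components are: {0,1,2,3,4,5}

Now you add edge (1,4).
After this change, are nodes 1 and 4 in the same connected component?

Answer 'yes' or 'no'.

Answer: yes

Derivation:
Initial components: {0,1,2,3,4,5}
Adding edge (1,4): both already in same component {0,1,2,3,4,5}. No change.
New components: {0,1,2,3,4,5}
Are 1 and 4 in the same component? yes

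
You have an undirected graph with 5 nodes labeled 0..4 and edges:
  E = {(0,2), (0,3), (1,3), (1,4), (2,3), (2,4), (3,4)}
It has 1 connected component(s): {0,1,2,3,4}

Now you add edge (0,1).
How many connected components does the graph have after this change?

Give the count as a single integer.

Initial component count: 1
Add (0,1): endpoints already in same component. Count unchanged: 1.
New component count: 1

Answer: 1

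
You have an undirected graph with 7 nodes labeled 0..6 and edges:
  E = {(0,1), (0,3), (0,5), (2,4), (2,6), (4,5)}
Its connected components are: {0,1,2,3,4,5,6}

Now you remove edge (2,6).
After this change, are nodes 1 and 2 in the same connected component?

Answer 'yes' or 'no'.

Initial components: {0,1,2,3,4,5,6}
Removing edge (2,6): it was a bridge — component count 1 -> 2.
New components: {0,1,2,3,4,5} {6}
Are 1 and 2 in the same component? yes

Answer: yes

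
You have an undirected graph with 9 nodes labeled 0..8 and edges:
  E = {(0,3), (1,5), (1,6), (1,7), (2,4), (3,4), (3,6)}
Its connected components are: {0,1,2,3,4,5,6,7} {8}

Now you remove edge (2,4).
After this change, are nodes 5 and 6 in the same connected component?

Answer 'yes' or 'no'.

Answer: yes

Derivation:
Initial components: {0,1,2,3,4,5,6,7} {8}
Removing edge (2,4): it was a bridge — component count 2 -> 3.
New components: {0,1,3,4,5,6,7} {2} {8}
Are 5 and 6 in the same component? yes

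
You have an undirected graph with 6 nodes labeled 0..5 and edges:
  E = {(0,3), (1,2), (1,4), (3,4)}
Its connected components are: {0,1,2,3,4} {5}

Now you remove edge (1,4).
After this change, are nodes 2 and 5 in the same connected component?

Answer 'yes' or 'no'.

Initial components: {0,1,2,3,4} {5}
Removing edge (1,4): it was a bridge — component count 2 -> 3.
New components: {0,3,4} {1,2} {5}
Are 2 and 5 in the same component? no

Answer: no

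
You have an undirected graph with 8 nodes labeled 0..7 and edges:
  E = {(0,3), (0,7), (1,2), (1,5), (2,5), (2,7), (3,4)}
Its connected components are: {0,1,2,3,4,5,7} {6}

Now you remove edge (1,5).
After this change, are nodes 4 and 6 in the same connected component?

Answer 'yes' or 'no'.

Answer: no

Derivation:
Initial components: {0,1,2,3,4,5,7} {6}
Removing edge (1,5): not a bridge — component count unchanged at 2.
New components: {0,1,2,3,4,5,7} {6}
Are 4 and 6 in the same component? no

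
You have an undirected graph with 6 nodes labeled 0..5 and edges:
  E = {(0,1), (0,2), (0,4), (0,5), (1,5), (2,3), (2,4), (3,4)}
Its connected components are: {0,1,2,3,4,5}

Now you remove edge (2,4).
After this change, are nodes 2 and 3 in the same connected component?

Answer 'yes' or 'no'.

Answer: yes

Derivation:
Initial components: {0,1,2,3,4,5}
Removing edge (2,4): not a bridge — component count unchanged at 1.
New components: {0,1,2,3,4,5}
Are 2 and 3 in the same component? yes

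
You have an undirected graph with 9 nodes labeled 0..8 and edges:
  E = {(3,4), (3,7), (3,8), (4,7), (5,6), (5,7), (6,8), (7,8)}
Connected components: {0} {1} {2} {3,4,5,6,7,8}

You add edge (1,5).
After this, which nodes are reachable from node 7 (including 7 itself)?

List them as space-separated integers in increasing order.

Before: nodes reachable from 7: {3,4,5,6,7,8}
Adding (1,5): merges 7's component with another. Reachability grows.
After: nodes reachable from 7: {1,3,4,5,6,7,8}

Answer: 1 3 4 5 6 7 8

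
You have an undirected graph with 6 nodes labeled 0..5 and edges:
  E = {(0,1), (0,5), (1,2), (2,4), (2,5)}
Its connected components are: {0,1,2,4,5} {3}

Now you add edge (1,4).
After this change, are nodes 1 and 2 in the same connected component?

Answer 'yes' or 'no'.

Answer: yes

Derivation:
Initial components: {0,1,2,4,5} {3}
Adding edge (1,4): both already in same component {0,1,2,4,5}. No change.
New components: {0,1,2,4,5} {3}
Are 1 and 2 in the same component? yes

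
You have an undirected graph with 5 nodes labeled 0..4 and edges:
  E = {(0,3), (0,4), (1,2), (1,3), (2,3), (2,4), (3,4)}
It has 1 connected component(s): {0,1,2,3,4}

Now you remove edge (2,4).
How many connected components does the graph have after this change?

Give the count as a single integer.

Answer: 1

Derivation:
Initial component count: 1
Remove (2,4): not a bridge. Count unchanged: 1.
  After removal, components: {0,1,2,3,4}
New component count: 1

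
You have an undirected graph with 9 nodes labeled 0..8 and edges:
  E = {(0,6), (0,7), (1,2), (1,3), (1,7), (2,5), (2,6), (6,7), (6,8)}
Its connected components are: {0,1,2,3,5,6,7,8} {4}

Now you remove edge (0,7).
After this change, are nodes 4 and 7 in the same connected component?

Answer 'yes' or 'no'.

Initial components: {0,1,2,3,5,6,7,8} {4}
Removing edge (0,7): not a bridge — component count unchanged at 2.
New components: {0,1,2,3,5,6,7,8} {4}
Are 4 and 7 in the same component? no

Answer: no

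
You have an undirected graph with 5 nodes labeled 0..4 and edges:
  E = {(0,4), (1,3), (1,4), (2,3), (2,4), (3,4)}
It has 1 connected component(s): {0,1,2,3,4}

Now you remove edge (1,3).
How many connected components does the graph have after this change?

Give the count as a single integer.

Answer: 1

Derivation:
Initial component count: 1
Remove (1,3): not a bridge. Count unchanged: 1.
  After removal, components: {0,1,2,3,4}
New component count: 1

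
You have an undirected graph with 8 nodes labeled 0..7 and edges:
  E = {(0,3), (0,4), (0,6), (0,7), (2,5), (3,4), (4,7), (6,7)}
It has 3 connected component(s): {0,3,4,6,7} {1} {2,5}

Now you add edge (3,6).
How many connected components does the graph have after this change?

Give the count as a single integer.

Answer: 3

Derivation:
Initial component count: 3
Add (3,6): endpoints already in same component. Count unchanged: 3.
New component count: 3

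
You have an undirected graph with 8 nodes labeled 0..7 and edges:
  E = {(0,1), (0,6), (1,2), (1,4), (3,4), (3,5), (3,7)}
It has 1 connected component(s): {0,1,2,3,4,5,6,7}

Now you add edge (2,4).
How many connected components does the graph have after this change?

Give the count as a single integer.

Initial component count: 1
Add (2,4): endpoints already in same component. Count unchanged: 1.
New component count: 1

Answer: 1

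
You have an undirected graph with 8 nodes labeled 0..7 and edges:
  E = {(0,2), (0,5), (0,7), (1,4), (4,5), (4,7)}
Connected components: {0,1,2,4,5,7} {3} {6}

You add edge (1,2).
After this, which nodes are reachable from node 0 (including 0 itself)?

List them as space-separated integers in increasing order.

Answer: 0 1 2 4 5 7

Derivation:
Before: nodes reachable from 0: {0,1,2,4,5,7}
Adding (1,2): both endpoints already in same component. Reachability from 0 unchanged.
After: nodes reachable from 0: {0,1,2,4,5,7}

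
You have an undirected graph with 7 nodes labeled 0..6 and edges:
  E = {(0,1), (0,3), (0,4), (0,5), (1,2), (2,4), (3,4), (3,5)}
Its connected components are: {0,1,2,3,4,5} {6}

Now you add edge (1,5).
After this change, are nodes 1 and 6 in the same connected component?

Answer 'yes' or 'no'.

Answer: no

Derivation:
Initial components: {0,1,2,3,4,5} {6}
Adding edge (1,5): both already in same component {0,1,2,3,4,5}. No change.
New components: {0,1,2,3,4,5} {6}
Are 1 and 6 in the same component? no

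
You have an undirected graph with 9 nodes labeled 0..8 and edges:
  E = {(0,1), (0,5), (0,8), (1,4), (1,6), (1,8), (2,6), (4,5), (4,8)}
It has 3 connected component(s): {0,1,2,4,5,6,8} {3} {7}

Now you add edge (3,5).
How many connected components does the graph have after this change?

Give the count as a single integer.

Initial component count: 3
Add (3,5): merges two components. Count decreases: 3 -> 2.
New component count: 2

Answer: 2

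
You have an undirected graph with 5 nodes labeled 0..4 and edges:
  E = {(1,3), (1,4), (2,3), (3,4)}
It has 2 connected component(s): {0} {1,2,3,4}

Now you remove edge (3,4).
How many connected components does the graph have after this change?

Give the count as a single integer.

Initial component count: 2
Remove (3,4): not a bridge. Count unchanged: 2.
  After removal, components: {0} {1,2,3,4}
New component count: 2

Answer: 2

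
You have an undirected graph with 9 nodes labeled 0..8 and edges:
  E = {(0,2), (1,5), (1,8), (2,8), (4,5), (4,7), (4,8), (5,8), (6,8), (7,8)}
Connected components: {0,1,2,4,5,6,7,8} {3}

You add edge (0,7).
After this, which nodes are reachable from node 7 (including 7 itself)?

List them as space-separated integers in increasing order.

Answer: 0 1 2 4 5 6 7 8

Derivation:
Before: nodes reachable from 7: {0,1,2,4,5,6,7,8}
Adding (0,7): both endpoints already in same component. Reachability from 7 unchanged.
After: nodes reachable from 7: {0,1,2,4,5,6,7,8}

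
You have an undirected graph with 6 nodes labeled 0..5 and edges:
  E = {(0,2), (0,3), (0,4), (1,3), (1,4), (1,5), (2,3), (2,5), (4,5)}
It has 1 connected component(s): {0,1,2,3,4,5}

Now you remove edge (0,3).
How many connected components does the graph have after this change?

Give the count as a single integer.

Answer: 1

Derivation:
Initial component count: 1
Remove (0,3): not a bridge. Count unchanged: 1.
  After removal, components: {0,1,2,3,4,5}
New component count: 1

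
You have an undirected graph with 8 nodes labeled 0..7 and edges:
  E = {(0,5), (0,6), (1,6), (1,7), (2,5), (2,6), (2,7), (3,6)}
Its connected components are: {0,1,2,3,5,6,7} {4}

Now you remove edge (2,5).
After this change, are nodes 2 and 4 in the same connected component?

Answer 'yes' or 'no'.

Initial components: {0,1,2,3,5,6,7} {4}
Removing edge (2,5): not a bridge — component count unchanged at 2.
New components: {0,1,2,3,5,6,7} {4}
Are 2 and 4 in the same component? no

Answer: no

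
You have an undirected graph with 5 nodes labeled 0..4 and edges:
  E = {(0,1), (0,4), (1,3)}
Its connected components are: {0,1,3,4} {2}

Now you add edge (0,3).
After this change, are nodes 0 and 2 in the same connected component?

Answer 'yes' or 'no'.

Initial components: {0,1,3,4} {2}
Adding edge (0,3): both already in same component {0,1,3,4}. No change.
New components: {0,1,3,4} {2}
Are 0 and 2 in the same component? no

Answer: no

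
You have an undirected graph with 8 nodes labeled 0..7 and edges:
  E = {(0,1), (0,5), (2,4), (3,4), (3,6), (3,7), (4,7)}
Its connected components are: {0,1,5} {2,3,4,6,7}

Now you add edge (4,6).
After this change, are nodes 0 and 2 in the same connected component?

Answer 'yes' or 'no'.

Answer: no

Derivation:
Initial components: {0,1,5} {2,3,4,6,7}
Adding edge (4,6): both already in same component {2,3,4,6,7}. No change.
New components: {0,1,5} {2,3,4,6,7}
Are 0 and 2 in the same component? no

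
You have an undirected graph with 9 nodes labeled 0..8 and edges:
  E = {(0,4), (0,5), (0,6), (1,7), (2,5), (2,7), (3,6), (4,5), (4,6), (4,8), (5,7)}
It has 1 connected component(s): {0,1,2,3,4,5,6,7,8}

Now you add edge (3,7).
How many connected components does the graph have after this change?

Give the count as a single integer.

Initial component count: 1
Add (3,7): endpoints already in same component. Count unchanged: 1.
New component count: 1

Answer: 1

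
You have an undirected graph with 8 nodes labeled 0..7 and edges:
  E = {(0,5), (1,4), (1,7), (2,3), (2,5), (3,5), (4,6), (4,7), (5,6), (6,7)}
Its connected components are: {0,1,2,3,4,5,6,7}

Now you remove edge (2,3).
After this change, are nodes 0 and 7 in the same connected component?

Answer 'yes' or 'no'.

Initial components: {0,1,2,3,4,5,6,7}
Removing edge (2,3): not a bridge — component count unchanged at 1.
New components: {0,1,2,3,4,5,6,7}
Are 0 and 7 in the same component? yes

Answer: yes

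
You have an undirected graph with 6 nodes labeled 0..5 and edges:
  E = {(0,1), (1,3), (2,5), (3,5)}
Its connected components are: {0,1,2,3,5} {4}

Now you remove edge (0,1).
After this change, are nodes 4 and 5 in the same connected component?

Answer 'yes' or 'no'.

Initial components: {0,1,2,3,5} {4}
Removing edge (0,1): it was a bridge — component count 2 -> 3.
New components: {0} {1,2,3,5} {4}
Are 4 and 5 in the same component? no

Answer: no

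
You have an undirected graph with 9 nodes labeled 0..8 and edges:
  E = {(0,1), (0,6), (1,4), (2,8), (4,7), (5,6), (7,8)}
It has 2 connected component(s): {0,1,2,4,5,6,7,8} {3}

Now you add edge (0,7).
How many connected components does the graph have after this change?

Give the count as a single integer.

Answer: 2

Derivation:
Initial component count: 2
Add (0,7): endpoints already in same component. Count unchanged: 2.
New component count: 2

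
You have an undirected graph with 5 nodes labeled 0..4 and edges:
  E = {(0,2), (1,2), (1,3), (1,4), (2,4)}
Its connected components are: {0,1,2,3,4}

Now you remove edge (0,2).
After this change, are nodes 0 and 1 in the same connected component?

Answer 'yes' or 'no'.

Answer: no

Derivation:
Initial components: {0,1,2,3,4}
Removing edge (0,2): it was a bridge — component count 1 -> 2.
New components: {0} {1,2,3,4}
Are 0 and 1 in the same component? no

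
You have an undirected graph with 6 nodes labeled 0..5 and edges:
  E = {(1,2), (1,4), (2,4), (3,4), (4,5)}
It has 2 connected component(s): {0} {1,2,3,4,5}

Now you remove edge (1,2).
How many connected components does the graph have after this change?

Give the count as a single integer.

Answer: 2

Derivation:
Initial component count: 2
Remove (1,2): not a bridge. Count unchanged: 2.
  After removal, components: {0} {1,2,3,4,5}
New component count: 2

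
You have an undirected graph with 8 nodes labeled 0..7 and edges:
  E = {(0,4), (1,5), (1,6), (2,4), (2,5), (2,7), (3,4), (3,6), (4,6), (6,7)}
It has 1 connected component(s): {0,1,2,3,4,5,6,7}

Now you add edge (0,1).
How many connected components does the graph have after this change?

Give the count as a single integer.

Initial component count: 1
Add (0,1): endpoints already in same component. Count unchanged: 1.
New component count: 1

Answer: 1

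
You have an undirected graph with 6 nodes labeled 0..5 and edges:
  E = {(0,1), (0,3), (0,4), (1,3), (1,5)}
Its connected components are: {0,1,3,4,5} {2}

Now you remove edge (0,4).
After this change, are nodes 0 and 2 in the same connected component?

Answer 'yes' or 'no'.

Answer: no

Derivation:
Initial components: {0,1,3,4,5} {2}
Removing edge (0,4): it was a bridge — component count 2 -> 3.
New components: {0,1,3,5} {2} {4}
Are 0 and 2 in the same component? no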